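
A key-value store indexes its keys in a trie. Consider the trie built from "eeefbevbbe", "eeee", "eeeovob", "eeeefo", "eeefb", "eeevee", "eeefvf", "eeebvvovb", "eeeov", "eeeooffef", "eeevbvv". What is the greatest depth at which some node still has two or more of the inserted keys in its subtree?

Equivalently: take the maximum, over all pairs, of their longest common prefix length.
e.g. "eeefb" and "eeefbevbbe" share the prefix "eeefb" of length 5; no pair shares a longer one.
Longest shared-prefix length: 5

5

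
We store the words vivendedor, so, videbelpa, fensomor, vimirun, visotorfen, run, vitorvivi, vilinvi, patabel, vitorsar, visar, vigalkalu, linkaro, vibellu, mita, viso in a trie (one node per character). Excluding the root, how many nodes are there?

90

Count nodes per top-level branch (shared prefixes stored once):
  'f'-branch (fensomor): 8 nodes
  'l'-branch (linkaro): 7 nodes
  'm'-branch (mita): 4 nodes
  'p'-branch (patabel): 7 nodes
  'r'-branch (run): 3 nodes
  's'-branch (so): 2 nodes
  'v'-branch (vibellu, videbelpa, vigalkalu, vilinvi, vimirun, visar, viso, visotorfen, vitorsar, vitorvivi, vivendedor): 59 nodes
Sum: 90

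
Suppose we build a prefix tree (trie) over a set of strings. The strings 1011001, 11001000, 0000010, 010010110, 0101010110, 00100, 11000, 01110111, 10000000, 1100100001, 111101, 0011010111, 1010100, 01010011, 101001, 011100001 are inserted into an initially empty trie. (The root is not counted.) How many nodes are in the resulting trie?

78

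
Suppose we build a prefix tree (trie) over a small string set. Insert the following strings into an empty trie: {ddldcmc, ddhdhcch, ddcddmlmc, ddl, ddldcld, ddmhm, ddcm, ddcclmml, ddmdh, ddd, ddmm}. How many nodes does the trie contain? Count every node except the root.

Trie structure (* marks end of a word):
(root)
└─ d
   └─ d
      ├─ c
      │  ├─ c
      │  │  └─ l
      │  │     └─ m
      │  │        └─ m
      │  │           └─ l *
      │  ├─ d
      │  │  └─ d
      │  │     └─ m
      │  │        └─ l
      │  │           └─ m
      │  │              └─ c *
      │  └─ m *
      ├─ d *
      ├─ h
      │  └─ d
      │     └─ h
      │        └─ c
      │           └─ c
      │              └─ h *
      ├─ l *
      │  └─ d
      │     └─ c
      │        ├─ l
      │        │  └─ d *
      │        └─ m
      │           └─ c *
      └─ m
         ├─ d
         │  └─ h *
         ├─ h
         │  └─ m *
         └─ m *
Counting every labelled node above: 35.

35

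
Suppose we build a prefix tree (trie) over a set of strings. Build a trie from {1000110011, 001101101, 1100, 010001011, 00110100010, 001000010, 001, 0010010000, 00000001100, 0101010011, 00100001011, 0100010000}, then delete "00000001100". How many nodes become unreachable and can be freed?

9

Walk "00000001100" from the leaf back toward the root, removing each node that no remaining word uses.
The suffix "000001100" (9 nodes) is used only by "00000001100"; the node for "00" still has the child "1", so pruning stops there.
Nodes removed: 9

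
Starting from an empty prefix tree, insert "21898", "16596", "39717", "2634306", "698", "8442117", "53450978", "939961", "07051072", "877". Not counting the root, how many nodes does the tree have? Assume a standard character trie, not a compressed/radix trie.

For each word, the new-node count is its length minus the longest prefix already in the trie:
  "21898" → 5 new (2, 1, 8, 9, 8)
  "16596" → 5 new (1, 6, 5, 9, 6)
  "39717" → 5 new (3, 9, 7, 1, 7)
  "2634306" → prefix "2" already present; 6 new (6, 3, 4, 3, 0, 6)
  "698" → 3 new (6, 9, 8)
  "8442117" → 7 new (8, 4, 4, 2, 1, 1, 7)
  "53450978" → 8 new (5, 3, 4, 5, 0, 9, 7, 8)
  "939961" → 6 new (9, 3, 9, 9, 6, 1)
  "07051072" → 8 new (0, 7, 0, 5, 1, 0, 7, 2)
  "877" → prefix "8" already present; 2 new (7, 7)
Total nodes = 5 + 5 + 5 + 6 + 3 + 7 + 8 + 6 + 8 + 2 = 55

55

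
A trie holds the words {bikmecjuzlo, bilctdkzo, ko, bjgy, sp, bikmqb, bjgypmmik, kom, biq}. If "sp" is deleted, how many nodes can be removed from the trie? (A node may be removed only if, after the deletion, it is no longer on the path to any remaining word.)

A node on "sp"'s path can go only if nothing else ends at it or branches off below it.
No other word shares any prefix with "sp", so all 2 of its nodes go.
Nodes removed: 2

2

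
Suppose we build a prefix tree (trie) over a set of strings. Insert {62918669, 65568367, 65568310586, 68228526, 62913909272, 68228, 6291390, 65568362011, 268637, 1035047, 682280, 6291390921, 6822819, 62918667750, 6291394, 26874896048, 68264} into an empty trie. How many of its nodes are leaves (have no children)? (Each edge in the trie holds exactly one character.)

15

A leaf is a node with no children — equivalently, the end of a word that is not a proper prefix of any other stored word.
Those words: "1035047", "268637", "26874896048", "6291390921", "62913909272", "6291394", "62918667750", "62918669", "65568310586", "65568362011", "65568367", "682280", "6822819", "68228526", "68264"
Leaf count: 15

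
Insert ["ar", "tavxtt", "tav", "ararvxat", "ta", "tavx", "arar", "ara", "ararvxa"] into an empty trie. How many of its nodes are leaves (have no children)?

2

Leaves are exactly the stored words that no other stored word extends.
Those words: "ararvxat", "tavxtt"
Leaf count: 2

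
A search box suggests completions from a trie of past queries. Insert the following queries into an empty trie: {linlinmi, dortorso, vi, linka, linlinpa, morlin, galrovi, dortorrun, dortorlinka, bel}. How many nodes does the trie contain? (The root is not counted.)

46

For each word, the new-node count is its length minus the longest prefix already in the trie:
  "linlinmi" → 8 new (l, i, n, l, i, n, m, i)
  "dortorso" → 8 new (d, o, r, t, o, r, s, o)
  "vi" → 2 new (v, i)
  "linka" → prefix "lin" already present; 2 new (k, a)
  "linlinpa" → prefix "linlin" already present; 2 new (p, a)
  "morlin" → 6 new (m, o, r, l, i, n)
  "galrovi" → 7 new (g, a, l, r, o, v, i)
  "dortorrun" → prefix "dortor" already present; 3 new (r, u, n)
  "dortorlinka" → prefix "dortor" already present; 5 new (l, i, n, k, a)
  "bel" → 3 new (b, e, l)
Total nodes = 8 + 8 + 2 + 2 + 2 + 6 + 7 + 3 + 5 + 3 = 46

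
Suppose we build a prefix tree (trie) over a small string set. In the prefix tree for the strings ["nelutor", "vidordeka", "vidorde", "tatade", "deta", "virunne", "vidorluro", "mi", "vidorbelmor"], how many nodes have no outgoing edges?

A leaf is a node with no children — equivalently, the end of a word that is not a proper prefix of any other stored word.
Those words: "deta", "mi", "nelutor", "tatade", "vidorbelmor", "vidordeka", "vidorluro", "virunne"
Leaf count: 8

8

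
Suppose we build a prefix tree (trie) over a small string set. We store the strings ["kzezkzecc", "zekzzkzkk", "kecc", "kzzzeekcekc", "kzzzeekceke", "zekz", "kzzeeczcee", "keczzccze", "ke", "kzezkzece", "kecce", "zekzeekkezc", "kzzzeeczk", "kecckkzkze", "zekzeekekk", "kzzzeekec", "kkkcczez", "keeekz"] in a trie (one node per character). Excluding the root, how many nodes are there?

Trace insertions, counting only characters that open a new branch:
  "kzezkzecc" → 9 new (k, z, e, z, k, z, e, c, c)
  "zekzzkzkk" → 9 new (z, e, k, z, z, k, z, k, k)
  "kecc" → prefix "k" already present; 3 new (e, c, c)
  "kzzzeekcekc" → prefix "kz" already present; 9 new (z, z, e, e, k, c, e, k, c)
  "kzzzeekceke" → prefix "kzzzeekcek" already present; 1 new (e)
  "zekz" → prefix "zekz" already present; 0 new (none)
  "kzzeeczcee" → prefix "kzz" already present; 7 new (e, e, c, z, c, e, e)
  "keczzccze" → prefix "kec" already present; 6 new (z, z, c, c, z, e)
  "ke" → prefix "ke" already present; 0 new (none)
  "kzezkzece" → prefix "kzezkzec" already present; 1 new (e)
  "kecce" → prefix "kecc" already present; 1 new (e)
  "zekzeekkezc" → prefix "zekz" already present; 7 new (e, e, k, k, e, z, c)
  "kzzzeeczk" → prefix "kzzzee" already present; 3 new (c, z, k)
  "kecckkzkze" → prefix "kecc" already present; 6 new (k, k, z, k, z, e)
  "zekzeekekk" → prefix "zekzeek" already present; 3 new (e, k, k)
  "kzzzeekec" → prefix "kzzzeek" already present; 2 new (e, c)
  "kkkcczez" → prefix "k" already present; 7 new (k, k, c, c, z, e, z)
  "keeekz" → prefix "ke" already present; 4 new (e, e, k, z)
Total nodes = 9 + 9 + 3 + 9 + 1 + 0 + 7 + 6 + 0 + 1 + 1 + 7 + 3 + 6 + 3 + 2 + 7 + 4 = 78

78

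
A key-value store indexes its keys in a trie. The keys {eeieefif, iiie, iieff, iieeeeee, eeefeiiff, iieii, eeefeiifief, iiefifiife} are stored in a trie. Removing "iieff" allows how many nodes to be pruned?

1

Walk "iieff" from the leaf back toward the root, removing each node that no remaining word uses.
The suffix "f" (1 node) is used only by "iieff"; the node for "iief" still has the child "i", so pruning stops there.
Nodes removed: 1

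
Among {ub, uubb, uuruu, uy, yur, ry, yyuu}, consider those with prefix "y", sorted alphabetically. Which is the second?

yyuu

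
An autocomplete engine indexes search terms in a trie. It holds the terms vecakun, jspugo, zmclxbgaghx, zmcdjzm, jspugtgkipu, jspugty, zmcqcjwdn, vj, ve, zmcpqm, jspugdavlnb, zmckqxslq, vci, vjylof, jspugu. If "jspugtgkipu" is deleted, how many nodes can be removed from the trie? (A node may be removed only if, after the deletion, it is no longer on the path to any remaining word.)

5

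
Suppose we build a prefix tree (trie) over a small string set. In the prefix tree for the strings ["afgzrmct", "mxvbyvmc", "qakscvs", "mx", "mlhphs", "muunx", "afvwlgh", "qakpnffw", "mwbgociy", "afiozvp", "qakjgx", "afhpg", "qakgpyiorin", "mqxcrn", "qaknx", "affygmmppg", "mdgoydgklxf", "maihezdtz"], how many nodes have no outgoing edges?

Leaves are exactly the stored words that no other stored word extends.
Those words: "affygmmppg", "afgzrmct", "afhpg", "afiozvp", "afvwlgh", "maihezdtz", "mdgoydgklxf", "mlhphs", "mqxcrn", "muunx", "mwbgociy", "mxvbyvmc", "qakgpyiorin", "qakjgx", "qaknx", "qakpnffw", "qakscvs"
Leaf count: 17

17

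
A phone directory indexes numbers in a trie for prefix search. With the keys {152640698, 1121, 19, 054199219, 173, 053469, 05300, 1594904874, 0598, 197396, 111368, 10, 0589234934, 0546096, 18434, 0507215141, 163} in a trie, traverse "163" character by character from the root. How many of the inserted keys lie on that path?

Traverse "163" character by character; count nodes along the way that are marked as word ends.
Prefixes of the query that are stored words: "163"
Count: 1

1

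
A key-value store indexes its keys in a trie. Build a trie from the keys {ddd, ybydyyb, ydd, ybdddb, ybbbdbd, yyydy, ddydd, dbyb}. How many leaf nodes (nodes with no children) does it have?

A leaf is a node with no children — equivalently, the end of a word that is not a proper prefix of any other stored word.
Those words: "dbyb", "ddd", "ddydd", "ybbbdbd", "ybdddb", "ybydyyb", "ydd", "yyydy"
Leaf count: 8

8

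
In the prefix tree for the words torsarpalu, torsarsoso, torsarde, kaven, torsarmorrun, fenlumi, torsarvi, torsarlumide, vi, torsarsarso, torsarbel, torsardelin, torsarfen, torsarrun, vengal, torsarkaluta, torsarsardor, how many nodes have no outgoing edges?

16

Leaves are exactly the stored words that no other stored word extends.
Those words: "fenlumi", "kaven", "torsarbel", "torsardelin", "torsarfen", "torsarkaluta", "torsarlumide", "torsarmorrun", "torsarpalu", "torsarrun", "torsarsardor", "torsarsarso", "torsarsoso", "torsarvi", "vengal", "vi"
Leaf count: 16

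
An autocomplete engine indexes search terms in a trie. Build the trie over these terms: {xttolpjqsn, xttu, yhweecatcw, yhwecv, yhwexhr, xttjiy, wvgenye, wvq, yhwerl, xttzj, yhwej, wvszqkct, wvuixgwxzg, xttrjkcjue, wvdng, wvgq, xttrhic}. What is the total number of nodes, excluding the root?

70

For each word, the new-node count is its length minus the longest prefix already in the trie:
  "xttolpjqsn" → 10 new (x, t, t, o, l, p, j, q, s, n)
  "xttu" → prefix "xtt" already present; 1 new (u)
  "yhweecatcw" → 10 new (y, h, w, e, e, c, a, t, c, w)
  "yhwecv" → prefix "yhwe" already present; 2 new (c, v)
  "yhwexhr" → prefix "yhwe" already present; 3 new (x, h, r)
  "xttjiy" → prefix "xtt" already present; 3 new (j, i, y)
  "wvgenye" → 7 new (w, v, g, e, n, y, e)
  "wvq" → prefix "wv" already present; 1 new (q)
  "yhwerl" → prefix "yhwe" already present; 2 new (r, l)
  "xttzj" → prefix "xtt" already present; 2 new (z, j)
  "yhwej" → prefix "yhwe" already present; 1 new (j)
  "wvszqkct" → prefix "wv" already present; 6 new (s, z, q, k, c, t)
  "wvuixgwxzg" → prefix "wv" already present; 8 new (u, i, x, g, w, x, z, g)
  "xttrjkcjue" → prefix "xtt" already present; 7 new (r, j, k, c, j, u, e)
  "wvdng" → prefix "wv" already present; 3 new (d, n, g)
  "wvgq" → prefix "wvg" already present; 1 new (q)
  "xttrhic" → prefix "xttr" already present; 3 new (h, i, c)
Total nodes = 10 + 1 + 10 + 2 + 3 + 3 + 7 + 1 + 2 + 2 + 1 + 6 + 8 + 7 + 3 + 1 + 3 = 70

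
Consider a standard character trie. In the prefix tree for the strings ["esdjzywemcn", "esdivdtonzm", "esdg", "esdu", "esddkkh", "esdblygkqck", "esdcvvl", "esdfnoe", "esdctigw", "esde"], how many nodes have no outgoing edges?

A leaf is a node with no children — equivalently, the end of a word that is not a proper prefix of any other stored word.
Those words: "esdblygkqck", "esdctigw", "esdcvvl", "esddkkh", "esde", "esdfnoe", "esdg", "esdivdtonzm", "esdjzywemcn", "esdu"
Leaf count: 10

10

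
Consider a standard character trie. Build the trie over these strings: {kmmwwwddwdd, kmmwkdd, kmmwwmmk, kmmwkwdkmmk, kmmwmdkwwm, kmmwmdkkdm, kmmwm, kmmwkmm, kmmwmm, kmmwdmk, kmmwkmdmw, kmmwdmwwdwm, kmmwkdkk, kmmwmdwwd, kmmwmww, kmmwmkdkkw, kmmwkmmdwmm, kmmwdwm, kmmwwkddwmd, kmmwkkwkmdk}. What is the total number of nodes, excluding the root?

For each word, the new-node count is its length minus the longest prefix already in the trie:
  "kmmwwwddwdd" → 11 new (k, m, m, w, w, w, d, d, w, d, d)
  "kmmwkdd" → prefix "kmmw" already present; 3 new (k, d, d)
  "kmmwwmmk" → prefix "kmmww" already present; 3 new (m, m, k)
  "kmmwkwdkmmk" → prefix "kmmwk" already present; 6 new (w, d, k, m, m, k)
  "kmmwmdkwwm" → prefix "kmmw" already present; 6 new (m, d, k, w, w, m)
  "kmmwmdkkdm" → prefix "kmmwmdk" already present; 3 new (k, d, m)
  "kmmwm" → prefix "kmmwm" already present; 0 new (none)
  "kmmwkmm" → prefix "kmmwk" already present; 2 new (m, m)
  "kmmwmm" → prefix "kmmwm" already present; 1 new (m)
  "kmmwdmk" → prefix "kmmw" already present; 3 new (d, m, k)
  "kmmwkmdmw" → prefix "kmmwkm" already present; 3 new (d, m, w)
  "kmmwdmwwdwm" → prefix "kmmwdm" already present; 5 new (w, w, d, w, m)
  "kmmwkdkk" → prefix "kmmwkd" already present; 2 new (k, k)
  "kmmwmdwwd" → prefix "kmmwmd" already present; 3 new (w, w, d)
  "kmmwmww" → prefix "kmmwm" already present; 2 new (w, w)
  "kmmwmkdkkw" → prefix "kmmwm" already present; 5 new (k, d, k, k, w)
  "kmmwkmmdwmm" → prefix "kmmwkmm" already present; 4 new (d, w, m, m)
  "kmmwdwm" → prefix "kmmwd" already present; 2 new (w, m)
  "kmmwwkddwmd" → prefix "kmmww" already present; 6 new (k, d, d, w, m, d)
  "kmmwkkwkmdk" → prefix "kmmwk" already present; 6 new (k, w, k, m, d, k)
Total nodes = 11 + 3 + 3 + 6 + 6 + 3 + 0 + 2 + 1 + 3 + 3 + 5 + 2 + 3 + 2 + 5 + 4 + 2 + 6 + 6 = 76

76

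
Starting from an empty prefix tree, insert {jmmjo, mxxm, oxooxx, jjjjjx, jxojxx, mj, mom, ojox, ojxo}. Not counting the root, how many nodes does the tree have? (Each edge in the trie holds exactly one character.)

Count nodes per top-level branch (shared prefixes stored once):
  'j'-branch (jjjjjx, jmmjo, jxojxx): 15 nodes
  'm'-branch (mj, mom, mxxm): 7 nodes
  'o'-branch (ojox, ojxo, oxooxx): 11 nodes
Sum: 33

33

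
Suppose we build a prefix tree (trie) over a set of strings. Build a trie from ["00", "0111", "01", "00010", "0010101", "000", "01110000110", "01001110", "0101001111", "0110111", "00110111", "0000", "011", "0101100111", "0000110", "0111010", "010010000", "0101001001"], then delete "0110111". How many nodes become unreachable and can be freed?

Walk "0110111" from the leaf back toward the root, removing each node that no remaining word uses.
The suffix "0111" (4 nodes) is used only by "0110111"; the node for "011" still has the child "1", so pruning stops there.
Nodes removed: 4

4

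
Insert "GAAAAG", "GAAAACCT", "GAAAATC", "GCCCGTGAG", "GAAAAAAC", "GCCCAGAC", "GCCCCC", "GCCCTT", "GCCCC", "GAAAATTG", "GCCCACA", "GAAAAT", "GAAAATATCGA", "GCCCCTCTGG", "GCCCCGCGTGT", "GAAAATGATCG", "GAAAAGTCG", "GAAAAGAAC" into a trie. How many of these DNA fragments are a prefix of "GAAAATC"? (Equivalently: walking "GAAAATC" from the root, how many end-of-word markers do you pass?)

Check each prefix of "GAAAATC" against the stored set — each match is an end-marker on the path.
Prefixes of the query that are stored words: "GAAAAT", "GAAAATC"
Count: 2

2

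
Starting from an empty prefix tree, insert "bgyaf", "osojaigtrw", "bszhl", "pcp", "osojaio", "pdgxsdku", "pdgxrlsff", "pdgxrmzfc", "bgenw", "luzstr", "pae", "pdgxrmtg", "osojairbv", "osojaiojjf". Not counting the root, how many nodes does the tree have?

58

Insert word by word; a character creates a node only if that edge doesn't already exist:
  "bgyaf" → 5 new (b, g, y, a, f)
  "osojaigtrw" → 10 new (o, s, o, j, a, i, g, t, r, w)
  "bszhl" → prefix "b" already present; 4 new (s, z, h, l)
  "pcp" → 3 new (p, c, p)
  "osojaio" → prefix "osojai" already present; 1 new (o)
  "pdgxsdku" → prefix "p" already present; 7 new (d, g, x, s, d, k, u)
  "pdgxrlsff" → prefix "pdgx" already present; 5 new (r, l, s, f, f)
  "pdgxrmzfc" → prefix "pdgxr" already present; 4 new (m, z, f, c)
  "bgenw" → prefix "bg" already present; 3 new (e, n, w)
  "luzstr" → 6 new (l, u, z, s, t, r)
  "pae" → prefix "p" already present; 2 new (a, e)
  "pdgxrmtg" → prefix "pdgxrm" already present; 2 new (t, g)
  "osojairbv" → prefix "osojai" already present; 3 new (r, b, v)
  "osojaiojjf" → prefix "osojaio" already present; 3 new (j, j, f)
Total nodes = 5 + 10 + 4 + 3 + 1 + 7 + 5 + 4 + 3 + 6 + 2 + 2 + 3 + 3 = 58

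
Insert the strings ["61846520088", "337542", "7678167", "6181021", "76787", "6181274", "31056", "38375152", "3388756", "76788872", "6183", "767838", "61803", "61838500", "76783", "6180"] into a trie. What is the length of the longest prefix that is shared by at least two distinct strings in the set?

Equivalently: take the maximum, over all pairs, of their longest common prefix length.
"76783" and "767838" agree on "76783" (5 characters) before diverging; nothing deeper is shared.
Longest shared-prefix length: 5

5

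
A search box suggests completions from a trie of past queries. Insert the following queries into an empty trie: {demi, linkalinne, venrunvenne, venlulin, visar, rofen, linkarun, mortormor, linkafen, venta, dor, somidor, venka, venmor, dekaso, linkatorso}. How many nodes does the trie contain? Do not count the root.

Trace insertions, counting only characters that open a new branch:
  "demi" → 4 new (d, e, m, i)
  "linkalinne" → 10 new (l, i, n, k, a, l, i, n, n, e)
  "venrunvenne" → 11 new (v, e, n, r, u, n, v, e, n, n, e)
  "venlulin" → prefix "ven" already present; 5 new (l, u, l, i, n)
  "visar" → prefix "v" already present; 4 new (i, s, a, r)
  "rofen" → 5 new (r, o, f, e, n)
  "linkarun" → prefix "linka" already present; 3 new (r, u, n)
  "mortormor" → 9 new (m, o, r, t, o, r, m, o, r)
  "linkafen" → prefix "linka" already present; 3 new (f, e, n)
  "venta" → prefix "ven" already present; 2 new (t, a)
  "dor" → prefix "d" already present; 2 new (o, r)
  "somidor" → 7 new (s, o, m, i, d, o, r)
  "venka" → prefix "ven" already present; 2 new (k, a)
  "venmor" → prefix "ven" already present; 3 new (m, o, r)
  "dekaso" → prefix "de" already present; 4 new (k, a, s, o)
  "linkatorso" → prefix "linka" already present; 5 new (t, o, r, s, o)
Total nodes = 4 + 10 + 11 + 5 + 4 + 5 + 3 + 9 + 3 + 2 + 2 + 7 + 2 + 3 + 4 + 5 = 79

79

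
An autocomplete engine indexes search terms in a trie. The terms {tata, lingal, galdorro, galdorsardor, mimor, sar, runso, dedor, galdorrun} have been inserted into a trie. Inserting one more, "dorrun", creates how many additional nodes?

5

"d" is already a path in the trie; the remaining "orrun" must be added.
So 6 − 1 = 5 new nodes.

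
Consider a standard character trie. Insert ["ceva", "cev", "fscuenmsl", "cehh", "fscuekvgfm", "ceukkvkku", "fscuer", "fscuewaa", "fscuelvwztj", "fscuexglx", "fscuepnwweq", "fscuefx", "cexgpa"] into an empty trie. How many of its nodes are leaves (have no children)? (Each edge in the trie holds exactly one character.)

Leaves are exactly the stored words that no other stored word extends.
Those words: "cehh", "ceukkvkku", "ceva", "cexgpa", "fscuefx", "fscuekvgfm", "fscuelvwztj", "fscuenmsl", "fscuepnwweq", "fscuer", "fscuewaa", "fscuexglx"
Leaf count: 12

12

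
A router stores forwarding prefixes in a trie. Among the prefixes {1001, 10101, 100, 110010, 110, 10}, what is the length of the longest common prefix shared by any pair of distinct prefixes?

3

Look for the deepest trie node that still has at least two words in its subtree.
e.g. "100" and "1001" share the prefix "100" of length 3; no pair shares a longer one.
Longest shared-prefix length: 3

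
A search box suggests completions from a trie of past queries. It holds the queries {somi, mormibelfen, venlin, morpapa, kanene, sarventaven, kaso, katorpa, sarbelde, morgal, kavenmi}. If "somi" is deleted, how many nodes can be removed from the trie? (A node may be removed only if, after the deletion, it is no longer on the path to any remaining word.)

3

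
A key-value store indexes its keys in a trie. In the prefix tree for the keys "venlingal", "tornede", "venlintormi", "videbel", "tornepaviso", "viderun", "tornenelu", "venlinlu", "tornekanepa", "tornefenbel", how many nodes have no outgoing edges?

10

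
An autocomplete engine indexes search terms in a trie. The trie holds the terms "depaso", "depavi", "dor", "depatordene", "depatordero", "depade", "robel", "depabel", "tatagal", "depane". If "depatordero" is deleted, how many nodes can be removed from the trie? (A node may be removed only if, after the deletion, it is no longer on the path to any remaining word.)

A node on "depatordero"'s path can go only if nothing else ends at it or branches off below it.
The suffix "ro" (2 nodes) is used only by "depatordero"; the node for "depatorde" still has the child "n", so pruning stops there.
Nodes removed: 2

2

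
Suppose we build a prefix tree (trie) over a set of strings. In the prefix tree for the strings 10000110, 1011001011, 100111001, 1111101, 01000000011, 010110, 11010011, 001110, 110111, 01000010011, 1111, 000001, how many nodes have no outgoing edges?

A leaf is a node with no children — equivalently, the end of a word that is not a proper prefix of any other stored word.
Those words: "000001", "001110", "01000000011", "01000010011", "010110", "10000110", "100111001", "1011001011", "11010011", "110111", "1111101"
Leaf count: 11

11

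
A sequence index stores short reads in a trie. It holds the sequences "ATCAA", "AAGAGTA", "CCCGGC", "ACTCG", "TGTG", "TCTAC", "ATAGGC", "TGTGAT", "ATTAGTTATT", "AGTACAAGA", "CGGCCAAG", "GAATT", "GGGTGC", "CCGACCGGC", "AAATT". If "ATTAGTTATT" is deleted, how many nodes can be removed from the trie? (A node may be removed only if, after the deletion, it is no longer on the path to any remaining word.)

A node on "ATTAGTTATT"'s path can go only if nothing else ends at it or branches off below it.
The suffix "TAGTTATT" (8 nodes) is used only by "ATTAGTTATT"; the node for "AT" still has the child "C", so pruning stops there.
Nodes removed: 8

8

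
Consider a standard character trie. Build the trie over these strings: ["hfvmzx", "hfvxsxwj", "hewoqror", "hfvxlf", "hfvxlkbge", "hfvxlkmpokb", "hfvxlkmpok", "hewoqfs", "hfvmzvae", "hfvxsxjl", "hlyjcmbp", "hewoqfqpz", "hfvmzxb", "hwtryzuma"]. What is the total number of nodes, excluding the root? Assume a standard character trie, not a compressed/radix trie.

55

Trace insertions, counting only characters that open a new branch:
  "hfvmzx" → 6 new (h, f, v, m, z, x)
  "hfvxsxwj" → prefix "hfv" already present; 5 new (x, s, x, w, j)
  "hewoqror" → prefix "h" already present; 7 new (e, w, o, q, r, o, r)
  "hfvxlf" → prefix "hfvx" already present; 2 new (l, f)
  "hfvxlkbge" → prefix "hfvxl" already present; 4 new (k, b, g, e)
  "hfvxlkmpokb" → prefix "hfvxlk" already present; 5 new (m, p, o, k, b)
  "hfvxlkmpok" → prefix "hfvxlkmpok" already present; 0 new (none)
  "hewoqfs" → prefix "hewoq" already present; 2 new (f, s)
  "hfvmzvae" → prefix "hfvmz" already present; 3 new (v, a, e)
  "hfvxsxjl" → prefix "hfvxsx" already present; 2 new (j, l)
  "hlyjcmbp" → prefix "h" already present; 7 new (l, y, j, c, m, b, p)
  "hewoqfqpz" → prefix "hewoqf" already present; 3 new (q, p, z)
  "hfvmzxb" → prefix "hfvmzx" already present; 1 new (b)
  "hwtryzuma" → prefix "h" already present; 8 new (w, t, r, y, z, u, m, a)
Total nodes = 6 + 5 + 7 + 2 + 4 + 5 + 0 + 2 + 3 + 2 + 7 + 3 + 1 + 8 = 55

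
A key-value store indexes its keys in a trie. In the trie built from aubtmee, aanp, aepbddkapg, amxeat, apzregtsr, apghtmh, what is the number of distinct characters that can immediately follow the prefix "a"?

5

Follow the path "a" to its node, then look at its outgoing edges.
Characters that immediately follow "a" among the stored strings: {a, e, m, p, u}.
That node has 5 child edges.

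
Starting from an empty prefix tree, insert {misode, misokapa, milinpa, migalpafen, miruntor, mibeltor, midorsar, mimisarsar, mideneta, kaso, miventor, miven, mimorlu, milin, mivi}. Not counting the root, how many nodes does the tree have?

69

For each word, the new-node count is its length minus the longest prefix already in the trie:
  "misode" → 6 new (m, i, s, o, d, e)
  "misokapa" → prefix "miso" already present; 4 new (k, a, p, a)
  "milinpa" → prefix "mi" already present; 5 new (l, i, n, p, a)
  "migalpafen" → prefix "mi" already present; 8 new (g, a, l, p, a, f, e, n)
  "miruntor" → prefix "mi" already present; 6 new (r, u, n, t, o, r)
  "mibeltor" → prefix "mi" already present; 6 new (b, e, l, t, o, r)
  "midorsar" → prefix "mi" already present; 6 new (d, o, r, s, a, r)
  "mimisarsar" → prefix "mi" already present; 8 new (m, i, s, a, r, s, a, r)
  "mideneta" → prefix "mid" already present; 5 new (e, n, e, t, a)
  "kaso" → 4 new (k, a, s, o)
  "miventor" → prefix "mi" already present; 6 new (v, e, n, t, o, r)
  "miven" → prefix "miven" already present; 0 new (none)
  "mimorlu" → prefix "mim" already present; 4 new (o, r, l, u)
  "milin" → prefix "milin" already present; 0 new (none)
  "mivi" → prefix "miv" already present; 1 new (i)
Total nodes = 6 + 4 + 5 + 8 + 6 + 6 + 6 + 8 + 5 + 4 + 6 + 0 + 4 + 0 + 1 = 69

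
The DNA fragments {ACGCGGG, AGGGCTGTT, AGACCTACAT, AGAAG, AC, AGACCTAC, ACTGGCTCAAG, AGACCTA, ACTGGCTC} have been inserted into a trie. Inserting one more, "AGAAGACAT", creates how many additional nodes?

4

"AGAAG" is already a path in the trie; the remaining "ACAT" must be added.
New nodes needed: |"AGAAGACAT"| − 5 = 9 − 5 = 4.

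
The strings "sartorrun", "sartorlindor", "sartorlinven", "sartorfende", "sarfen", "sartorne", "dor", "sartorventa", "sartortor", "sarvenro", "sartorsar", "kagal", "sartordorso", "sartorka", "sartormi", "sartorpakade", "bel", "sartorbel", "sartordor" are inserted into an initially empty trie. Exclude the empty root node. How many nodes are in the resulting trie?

73

Count nodes per top-level branch (shared prefixes stored once):
  'b'-branch (bel): 3 nodes
  'd'-branch (dor): 3 nodes
  'k'-branch (kagal): 5 nodes
  's'-branch (sarfen, sartorbel, sartordor, sartordorso, sartorfende, sartorka, sartorlindor, sartorlinven, sartormi, sartorne, sartorpakade, sartorrun, sartorsar, sartortor, sartorventa, sarvenro): 62 nodes
Sum: 73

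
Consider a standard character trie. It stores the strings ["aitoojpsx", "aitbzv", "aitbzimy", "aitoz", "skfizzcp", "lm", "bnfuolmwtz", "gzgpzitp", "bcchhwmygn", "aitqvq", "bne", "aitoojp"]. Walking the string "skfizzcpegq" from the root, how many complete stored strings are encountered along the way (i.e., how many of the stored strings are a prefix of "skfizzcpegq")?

1

Walk "skfizzcpegq" from the root; an end-of-word marker is hit whenever a stored word is a prefix of "skfizzcpegq".
Prefixes of the query that are stored words: "skfizzcp"
Count: 1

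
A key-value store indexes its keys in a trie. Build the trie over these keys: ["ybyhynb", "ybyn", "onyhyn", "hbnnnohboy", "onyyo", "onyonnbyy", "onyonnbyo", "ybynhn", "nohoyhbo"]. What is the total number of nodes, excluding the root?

For each word, the new-node count is its length minus the longest prefix already in the trie:
  "ybyhynb" → 7 new (y, b, y, h, y, n, b)
  "ybyn" → prefix "yby" already present; 1 new (n)
  "onyhyn" → 6 new (o, n, y, h, y, n)
  "hbnnnohboy" → 10 new (h, b, n, n, n, o, h, b, o, y)
  "onyyo" → prefix "ony" already present; 2 new (y, o)
  "onyonnbyy" → prefix "ony" already present; 6 new (o, n, n, b, y, y)
  "onyonnbyo" → prefix "onyonnby" already present; 1 new (o)
  "ybynhn" → prefix "ybyn" already present; 2 new (h, n)
  "nohoyhbo" → 8 new (n, o, h, o, y, h, b, o)
Total nodes = 7 + 1 + 6 + 10 + 2 + 6 + 1 + 2 + 8 = 43

43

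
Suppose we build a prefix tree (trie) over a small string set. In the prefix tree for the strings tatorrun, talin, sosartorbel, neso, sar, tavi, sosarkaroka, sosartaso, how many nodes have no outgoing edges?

A leaf is a node with no children — equivalently, the end of a word that is not a proper prefix of any other stored word.
Those words: "neso", "sar", "sosarkaroka", "sosartaso", "sosartorbel", "talin", "tatorrun", "tavi"
Leaf count: 8

8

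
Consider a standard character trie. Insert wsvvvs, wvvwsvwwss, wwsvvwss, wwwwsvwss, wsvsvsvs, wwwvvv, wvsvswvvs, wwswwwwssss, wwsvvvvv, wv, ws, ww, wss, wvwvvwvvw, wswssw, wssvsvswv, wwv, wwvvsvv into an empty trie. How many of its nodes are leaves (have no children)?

13

Leaves are exactly the stored words that no other stored word extends.
Those words: "wssvsvswv", "wsvsvsvs", "wsvvvs", "wswssw", "wvsvswvvs", "wvvwsvwwss", "wvwvvwvvw", "wwsvvvvv", "wwsvvwss", "wwswwwwssss", "wwvvsvv", "wwwvvv", "wwwwsvwss"
Leaf count: 13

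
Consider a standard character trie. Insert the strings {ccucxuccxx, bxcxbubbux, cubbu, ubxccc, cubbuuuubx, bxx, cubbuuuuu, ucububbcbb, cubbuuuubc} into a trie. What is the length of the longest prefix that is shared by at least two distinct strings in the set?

Equivalently: take the maximum, over all pairs, of their longest common prefix length.
"cubbuuuubc" and "cubbuuuubx" agree on "cubbuuuub" (9 characters) before diverging; nothing deeper is shared.
Longest shared-prefix length: 9

9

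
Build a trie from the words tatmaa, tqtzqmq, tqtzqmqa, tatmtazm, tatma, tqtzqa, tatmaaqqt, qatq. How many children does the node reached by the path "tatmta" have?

1

Walk "tatmta" from the root, arriving at one node.
Characters that immediately follow "tatmta" among the stored strings: {z}.
That node has 1 child edge.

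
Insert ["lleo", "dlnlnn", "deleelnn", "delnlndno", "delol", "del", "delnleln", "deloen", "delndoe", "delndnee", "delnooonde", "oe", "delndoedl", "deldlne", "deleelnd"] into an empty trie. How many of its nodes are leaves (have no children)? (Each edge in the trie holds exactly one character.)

13

A leaf is a node with no children — equivalently, the end of a word that is not a proper prefix of any other stored word.
Those words: "deldlne", "deleelnd", "deleelnn", "delndnee", "delndoedl", "delnleln", "delnlndno", "delnooonde", "deloen", "delol", "dlnlnn", "lleo", "oe"
Leaf count: 13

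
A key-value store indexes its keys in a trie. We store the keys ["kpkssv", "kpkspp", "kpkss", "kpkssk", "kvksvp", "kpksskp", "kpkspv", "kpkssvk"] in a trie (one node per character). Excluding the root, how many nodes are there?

17

Trace insertions, counting only characters that open a new branch:
  "kpkssv" → 6 new (k, p, k, s, s, v)
  "kpkspp" → prefix "kpks" already present; 2 new (p, p)
  "kpkss" → prefix "kpkss" already present; 0 new (none)
  "kpkssk" → prefix "kpkss" already present; 1 new (k)
  "kvksvp" → prefix "k" already present; 5 new (v, k, s, v, p)
  "kpksskp" → prefix "kpkssk" already present; 1 new (p)
  "kpkspv" → prefix "kpksp" already present; 1 new (v)
  "kpkssvk" → prefix "kpkssv" already present; 1 new (k)
Total nodes = 6 + 2 + 0 + 1 + 5 + 1 + 1 + 1 = 17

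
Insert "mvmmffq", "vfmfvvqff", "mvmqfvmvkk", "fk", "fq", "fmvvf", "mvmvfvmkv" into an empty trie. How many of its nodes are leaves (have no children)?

7

Leaves are exactly the stored words that no other stored word extends.
Those words: "fk", "fmvvf", "fq", "mvmmffq", "mvmqfvmvkk", "mvmvfvmkv", "vfmfvvqff"
Leaf count: 7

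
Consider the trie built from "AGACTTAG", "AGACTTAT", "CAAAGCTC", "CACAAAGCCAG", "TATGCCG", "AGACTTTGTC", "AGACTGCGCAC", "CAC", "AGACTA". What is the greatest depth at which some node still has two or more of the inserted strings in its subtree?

7

Equivalently: take the maximum, over all pairs, of their longest common prefix length.
"AGACTTAG" and "AGACTTAT" agree on "AGACTTA" (7 characters) before diverging; nothing deeper is shared.
Longest shared-prefix length: 7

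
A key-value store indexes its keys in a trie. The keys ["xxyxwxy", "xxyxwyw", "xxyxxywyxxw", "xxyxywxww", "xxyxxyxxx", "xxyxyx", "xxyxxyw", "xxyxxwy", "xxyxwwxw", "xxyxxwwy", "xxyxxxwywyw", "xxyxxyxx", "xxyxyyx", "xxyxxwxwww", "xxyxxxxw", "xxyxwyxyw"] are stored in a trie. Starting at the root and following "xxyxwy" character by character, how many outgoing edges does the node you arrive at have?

2

The children of the "xxyxwy" node are the distinct next characters among strings starting with "xxyxwy".
Distinct next characters after "xxyxwy": w, x.
That node has 2 child edges.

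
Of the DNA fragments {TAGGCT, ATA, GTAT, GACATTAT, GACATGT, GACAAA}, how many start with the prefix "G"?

4

Walk to "G"; the words in its subtree are exactly those with that prefix.
Matches: "GACAAA", "GACATGT", "GACATTAT", "GTAT"
Count: 4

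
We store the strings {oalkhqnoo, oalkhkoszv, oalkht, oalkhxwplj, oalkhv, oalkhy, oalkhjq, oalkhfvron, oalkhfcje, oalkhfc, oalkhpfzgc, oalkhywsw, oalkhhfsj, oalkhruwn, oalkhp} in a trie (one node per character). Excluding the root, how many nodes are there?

48

For each word, the new-node count is its length minus the longest prefix already in the trie:
  "oalkhqnoo" → 9 new (o, a, l, k, h, q, n, o, o)
  "oalkhkoszv" → prefix "oalkh" already present; 5 new (k, o, s, z, v)
  "oalkht" → prefix "oalkh" already present; 1 new (t)
  "oalkhxwplj" → prefix "oalkh" already present; 5 new (x, w, p, l, j)
  "oalkhv" → prefix "oalkh" already present; 1 new (v)
  "oalkhy" → prefix "oalkh" already present; 1 new (y)
  "oalkhjq" → prefix "oalkh" already present; 2 new (j, q)
  "oalkhfvron" → prefix "oalkh" already present; 5 new (f, v, r, o, n)
  "oalkhfcje" → prefix "oalkhf" already present; 3 new (c, j, e)
  "oalkhfc" → prefix "oalkhfc" already present; 0 new (none)
  "oalkhpfzgc" → prefix "oalkh" already present; 5 new (p, f, z, g, c)
  "oalkhywsw" → prefix "oalkhy" already present; 3 new (w, s, w)
  "oalkhhfsj" → prefix "oalkh" already present; 4 new (h, f, s, j)
  "oalkhruwn" → prefix "oalkh" already present; 4 new (r, u, w, n)
  "oalkhp" → prefix "oalkhp" already present; 0 new (none)
Total nodes = 9 + 5 + 1 + 5 + 1 + 1 + 2 + 5 + 3 + 0 + 5 + 3 + 4 + 4 + 0 = 48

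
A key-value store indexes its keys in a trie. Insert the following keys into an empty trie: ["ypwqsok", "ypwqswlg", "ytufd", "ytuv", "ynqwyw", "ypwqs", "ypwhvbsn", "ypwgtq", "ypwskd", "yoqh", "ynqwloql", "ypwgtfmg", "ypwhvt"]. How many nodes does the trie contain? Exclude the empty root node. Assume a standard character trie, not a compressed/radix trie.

Insert word by word; a character creates a node only if that edge doesn't already exist:
  "ypwqsok" → 7 new (y, p, w, q, s, o, k)
  "ypwqswlg" → prefix "ypwqs" already present; 3 new (w, l, g)
  "ytufd" → prefix "y" already present; 4 new (t, u, f, d)
  "ytuv" → prefix "ytu" already present; 1 new (v)
  "ynqwyw" → prefix "y" already present; 5 new (n, q, w, y, w)
  "ypwqs" → prefix "ypwqs" already present; 0 new (none)
  "ypwhvbsn" → prefix "ypw" already present; 5 new (h, v, b, s, n)
  "ypwgtq" → prefix "ypw" already present; 3 new (g, t, q)
  "ypwskd" → prefix "ypw" already present; 3 new (s, k, d)
  "yoqh" → prefix "y" already present; 3 new (o, q, h)
  "ynqwloql" → prefix "ynqw" already present; 4 new (l, o, q, l)
  "ypwgtfmg" → prefix "ypwgt" already present; 3 new (f, m, g)
  "ypwhvt" → prefix "ypwhv" already present; 1 new (t)
Total nodes = 7 + 3 + 4 + 1 + 5 + 0 + 5 + 3 + 3 + 3 + 4 + 3 + 1 = 42

42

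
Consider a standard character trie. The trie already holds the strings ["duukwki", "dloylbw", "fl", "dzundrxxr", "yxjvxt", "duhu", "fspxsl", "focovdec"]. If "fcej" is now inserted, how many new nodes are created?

Walking "fcej" from the root, the first 1 characters ("f") follow existing edges; "c" is the first miss.
Each of the 3 remaining characters creates one node.

3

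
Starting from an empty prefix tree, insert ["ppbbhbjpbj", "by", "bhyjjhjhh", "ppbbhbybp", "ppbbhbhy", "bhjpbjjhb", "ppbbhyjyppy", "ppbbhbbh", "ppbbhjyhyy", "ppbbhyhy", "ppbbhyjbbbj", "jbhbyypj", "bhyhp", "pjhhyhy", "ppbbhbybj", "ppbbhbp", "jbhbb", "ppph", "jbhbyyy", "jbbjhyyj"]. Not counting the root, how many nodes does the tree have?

79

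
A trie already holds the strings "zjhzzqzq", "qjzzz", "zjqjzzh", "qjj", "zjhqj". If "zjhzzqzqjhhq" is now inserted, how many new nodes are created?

4

"zjhzzqzq" is already a path in the trie; the remaining "jhhq" must be added.
New nodes needed: |"zjhzzqzqjhhq"| − 8 = 12 − 8 = 4.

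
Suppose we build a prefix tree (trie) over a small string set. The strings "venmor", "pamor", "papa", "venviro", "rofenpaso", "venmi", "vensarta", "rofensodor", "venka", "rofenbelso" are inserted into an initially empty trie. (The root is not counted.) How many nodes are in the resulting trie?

Trace insertions, counting only characters that open a new branch:
  "venmor" → 6 new (v, e, n, m, o, r)
  "pamor" → 5 new (p, a, m, o, r)
  "papa" → prefix "pa" already present; 2 new (p, a)
  "venviro" → prefix "ven" already present; 4 new (v, i, r, o)
  "rofenpaso" → 9 new (r, o, f, e, n, p, a, s, o)
  "venmi" → prefix "venm" already present; 1 new (i)
  "vensarta" → prefix "ven" already present; 5 new (s, a, r, t, a)
  "rofensodor" → prefix "rofen" already present; 5 new (s, o, d, o, r)
  "venka" → prefix "ven" already present; 2 new (k, a)
  "rofenbelso" → prefix "rofen" already present; 5 new (b, e, l, s, o)
Total nodes = 6 + 5 + 2 + 4 + 9 + 1 + 5 + 5 + 2 + 5 = 44

44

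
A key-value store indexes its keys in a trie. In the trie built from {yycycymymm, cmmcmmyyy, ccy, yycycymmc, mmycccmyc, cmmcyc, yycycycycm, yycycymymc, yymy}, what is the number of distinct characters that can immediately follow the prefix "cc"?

Walk "cc" from the root, arriving at one node.
Characters that immediately follow "cc" among the stored strings: {y}.
That node has 1 child edge.

1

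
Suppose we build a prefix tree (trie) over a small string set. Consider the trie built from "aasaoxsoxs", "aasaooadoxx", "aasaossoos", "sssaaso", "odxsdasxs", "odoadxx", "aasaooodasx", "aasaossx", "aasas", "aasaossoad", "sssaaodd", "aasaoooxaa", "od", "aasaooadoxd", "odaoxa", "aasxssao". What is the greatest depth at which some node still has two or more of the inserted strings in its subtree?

10

Look for the deepest trie node that still has at least two words in its subtree.
"aasaooadoxd" and "aasaooadoxx" agree on "aasaooadox" (10 characters) before diverging; nothing deeper is shared.
Longest shared-prefix length: 10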